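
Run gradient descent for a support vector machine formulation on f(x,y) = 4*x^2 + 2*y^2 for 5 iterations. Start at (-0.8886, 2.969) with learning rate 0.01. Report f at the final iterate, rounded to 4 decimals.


Gradient descent on f(x,y) = 4*x^2 + 2*y^2.
Starting point: (-0.8886, 2.969), alpha = 0.01
Step 1: grad_x = 2*4*-0.8886 = -7.1088, grad_y = 2*2*2.969 = 11.876
  x_1 = -0.8886 - 0.01*-7.1088 = -0.8175
  y_1 = 2.969 - 0.01*11.876 = 2.8502
Step 2: grad_x = 2*4*-0.8175 = -6.5401, grad_y = 2*2*2.8502 = 11.401
  x_2 = -0.8175 - 0.01*-6.5401 = -0.7521
  y_2 = 2.8502 - 0.01*11.401 = 2.7362
Step 3: grad_x = 2*4*-0.7521 = -6.0169, grad_y = 2*2*2.7362 = 10.9449
  x_3 = -0.7521 - 0.01*-6.0169 = -0.6919
  y_3 = 2.7362 - 0.01*10.9449 = 2.6268
Step 4: grad_x = 2*4*-0.6919 = -5.5355, grad_y = 2*2*2.6268 = 10.5071
  x_4 = -0.6919 - 0.01*-5.5355 = -0.6366
  y_4 = 2.6268 - 0.01*10.5071 = 2.5217
Step 5: grad_x = 2*4*-0.6366 = -5.0927, grad_y = 2*2*2.5217 = 10.0868
  x_5 = -0.6366 - 0.01*-5.0927 = -0.5857
  y_5 = 2.5217 - 0.01*10.0868 = 2.4208
f(-0.5857, 2.4208) = 4*(-0.5857)^2 + 2*2.4208^2 = 13.0929


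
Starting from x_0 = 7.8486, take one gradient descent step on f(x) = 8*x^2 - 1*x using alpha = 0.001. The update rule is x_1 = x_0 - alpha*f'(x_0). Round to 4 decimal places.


We compute the gradient at x_0 and apply the update.
f'(x) = 16*x - 1
f'(7.8486) = 16*7.8486 - 1 = 124.5776
x_1 = 7.8486 - 0.001*124.5776 = 7.724


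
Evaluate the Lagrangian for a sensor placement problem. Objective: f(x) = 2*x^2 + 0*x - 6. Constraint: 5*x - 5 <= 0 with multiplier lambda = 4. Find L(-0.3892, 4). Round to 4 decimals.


Step 1: Evaluate f(x).
f(-0.3892) = 2*(-0.3892)^2 + 0*(-0.3892) - 6 = -5.697
Step 2: Evaluate g(x).
g(-0.3892) = 5*-0.3892 - 5 = -6.946
Step 3: Compute Lagrangian.
L = -5.697 + 4*-6.946 = -33.481


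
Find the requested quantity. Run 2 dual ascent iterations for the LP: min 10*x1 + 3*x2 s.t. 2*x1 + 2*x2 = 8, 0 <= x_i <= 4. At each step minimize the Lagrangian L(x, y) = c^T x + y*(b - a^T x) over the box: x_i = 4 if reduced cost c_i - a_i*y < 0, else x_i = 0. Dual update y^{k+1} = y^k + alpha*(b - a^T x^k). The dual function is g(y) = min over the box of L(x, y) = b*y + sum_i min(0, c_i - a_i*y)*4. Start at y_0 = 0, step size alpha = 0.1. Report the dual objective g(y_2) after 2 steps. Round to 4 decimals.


Dual ascent for LP: min 10*x1 + 3*x2, 2*x1 + 2*x2 = 8, 0 <= x_i <= 4
Step 1: y^k = 0.0, reduced costs: (10.0, 3.0)
  x^k = (0.0, 0.0), subgradient = b - a^T x = 8.0
  y^{k+1} = 0.0 + 0.1*8.0 = 0.8
Step 2: y^k = 0.8, reduced costs: (8.4, 1.4)
  x^k = (0.0, 0.0), subgradient = b - a^T x = 8.0
  y^{k+1} = 0.8 + 0.1*8.0 = 1.6
Dual objective at y_2 = 1.6: reduced costs (6.8, -0.2), box minimizer x = (0.0, 4.0)
g(y_2) = b*y + (c1 - a1*y)*x1 + (c2 - a2*y)*x2 = 8*1.6 + 6.8*0.0 + (-0.2)*4.0 = 12.8 + 0.0 - 0.8 = 12.0


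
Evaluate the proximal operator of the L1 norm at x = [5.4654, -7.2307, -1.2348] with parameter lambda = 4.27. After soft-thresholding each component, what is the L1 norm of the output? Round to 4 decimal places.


Soft-thresholding with lambda = 4.27:
prox(5.4654) = sign(5.4654)*max(|5.4654| - 4.27, 0) = 1.1954
prox(-7.2307) = sign(-7.2307)*max(|-7.2307| - 4.27, 0) = -2.9607
prox(-1.2348) = sign(-1.2348)*max(|-1.2348| - 4.27, 0) = 0.0
prox(x) = [1.1954, -2.9607, 0.0]
||prox(x)||_1 = 1.1954 + 2.9607 + 0.0 = 4.1561


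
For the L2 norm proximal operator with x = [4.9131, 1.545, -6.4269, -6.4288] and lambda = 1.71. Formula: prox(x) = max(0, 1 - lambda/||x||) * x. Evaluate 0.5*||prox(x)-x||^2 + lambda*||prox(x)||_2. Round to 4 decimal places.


Step 1: Compute ||x||.
||x|| = 10.448
Step 2: Compute scaling factor.
scale = max(0, 1 - 1.71/10.448) = 0.8363
Step 3: prox(x) = [4.109, 1.2921, -5.375, -5.3766]
||prox(x)|| = 8.738
Step 4: Proximal objective.
0.5*||prox-x||^2 = 1.4621
lambda*||prox|| = 14.942
Total = 16.404


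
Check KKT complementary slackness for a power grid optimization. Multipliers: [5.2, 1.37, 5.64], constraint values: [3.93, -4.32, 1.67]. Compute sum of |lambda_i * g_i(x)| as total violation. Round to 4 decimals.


KKT complementary slackness check:
lambda_1 * g_1 = 5.2 * 3.93 = 20.436
lambda_2 * g_2 = 1.37 * -4.32 = -5.9184
lambda_3 * g_3 = 5.64 * 1.67 = 9.4188
Total violation = 20.436 + 5.9184 + 9.4188 = 35.7732


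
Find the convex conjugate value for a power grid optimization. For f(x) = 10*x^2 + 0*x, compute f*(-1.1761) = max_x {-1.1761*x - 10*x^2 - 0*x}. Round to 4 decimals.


f*(y) = sup_x {y*x - a*x^2 - b*x} = sup_x {(y-b)*x - a*x^2}
FOC: (y - b) - 2a*x = 0 => x* = (y - b)/(2a)
x* = (-1.1761 - 0)/(2*10) = -0.0588
f*(-1.1761) = (y-b)^2/(4a) = (-1.1761 - 0)^2/(4*10)
= 1.3832/40 = 0.0346


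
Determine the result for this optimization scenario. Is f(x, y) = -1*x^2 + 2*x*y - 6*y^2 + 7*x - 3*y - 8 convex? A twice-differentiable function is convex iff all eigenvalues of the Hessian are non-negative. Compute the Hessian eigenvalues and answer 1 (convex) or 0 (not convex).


The Hessian of f(x,y) = -1*x^2 + 2*x*y - 6*y^2 + 7*x - 3*y - 8 is:
H = [[-2, 2], [2, -12]]
Trace = -2 - 12 = -14
Determinant = -2*-12 - (2)^2 = 20
Discriminant = (-14)^2 - 4*20 = 116.0
Eigenvalues: lambda_1 = -12.3852, lambda_2 = -1.6148
The function is not convex.

0


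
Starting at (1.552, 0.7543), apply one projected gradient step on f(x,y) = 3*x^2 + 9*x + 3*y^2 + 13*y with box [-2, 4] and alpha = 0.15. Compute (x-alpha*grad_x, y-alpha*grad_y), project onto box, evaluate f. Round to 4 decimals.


Step 1: Compute gradient at (1.552, 0.7543).
grad_x = 2*3*1.552 + 9 = 18.312
grad_y = 2*3*0.7543 + 13 = 17.5258
Step 2: Gradient step.
x_raw = 1.552 - 0.15*18.312 = -1.1948
y_raw = 0.7543 - 0.15*17.5258 = -1.8746
Step 3: Project onto [-2, 4].
x_proj = clip(-1.1948) = -1.1948
y_proj = clip(-1.8746) = -1.8746
Step 4: Evaluate f.
f(-1.1948, -1.8746) = -20.2979


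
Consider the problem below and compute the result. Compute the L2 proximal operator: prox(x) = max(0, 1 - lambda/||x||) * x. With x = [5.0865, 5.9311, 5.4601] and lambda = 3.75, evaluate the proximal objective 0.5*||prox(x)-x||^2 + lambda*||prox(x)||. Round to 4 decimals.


Step 1: Compute ||x||.
||x|| = 9.5322
Step 2: Compute scaling factor.
scale = max(0, 1 - 3.75/9.5322) = 0.6066
Step 3: prox(x) = [3.0855, 3.5978, 3.3121]
||prox(x)|| = 5.7822
Step 4: Proximal objective.
0.5*||prox-x||^2 = 7.0313
lambda*||prox|| = 21.6833
Total = 28.7146


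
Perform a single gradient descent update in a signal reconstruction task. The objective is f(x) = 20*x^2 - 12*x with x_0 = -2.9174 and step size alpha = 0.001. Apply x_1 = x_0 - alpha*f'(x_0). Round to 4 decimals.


We compute the gradient at x_0 and apply the update.
f'(x) = 40*x - 12
f'(-2.9174) = 40*-2.9174 - 12 = -128.696
x_1 = -2.9174 - 0.001*-128.696 = -2.7887


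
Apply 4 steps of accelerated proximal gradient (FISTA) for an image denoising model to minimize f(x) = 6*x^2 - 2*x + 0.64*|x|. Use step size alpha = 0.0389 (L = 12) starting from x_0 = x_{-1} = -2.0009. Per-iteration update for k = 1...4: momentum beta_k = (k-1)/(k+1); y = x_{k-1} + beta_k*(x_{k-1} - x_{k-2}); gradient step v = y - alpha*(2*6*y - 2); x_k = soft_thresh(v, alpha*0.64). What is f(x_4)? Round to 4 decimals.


FISTA on f(x) = 6*x^2 - 2*x + 0.64*|x|
L = 12, alpha = 0.0389
Iteration 1: beta = 0.0, y = -2.0009 + 0.0*(-2.0009 + 2.0009) = -2.0009
  grad(y) = -26.0108, v = y - alpha*grad = -0.9891
  prox(v) = soft_thresh(-0.9891, 0.0249) = -0.9642
Iteration 2: beta = 0.3333, y = -0.9642 + 0.3333*(-0.9642 + 2.0009) = -0.6186
  grad(y) = -9.4233, v = y - alpha*grad = -0.252
  prox(v) = soft_thresh(-0.252, 0.0249) = -0.2271
Iteration 3: beta = 0.5, y = -0.2271 + 0.5*(-0.2271 + 0.9642) = 0.1414
  grad(y) = -0.3036, v = y - alpha*grad = 0.1532
  prox(v) = soft_thresh(0.1532, 0.0249) = 0.1283
Iteration 4: beta = 0.6, y = 0.1283 + 0.6*(0.1283 + 0.2271) = 0.3415
  grad(y) = 2.0985, v = y - alpha*grad = 0.2599
  prox(v) = soft_thresh(0.2599, 0.0249) = 0.235
f(x_4) = 6*0.235^2 - 2*0.235 + 0.64*|0.235| = 0.0118


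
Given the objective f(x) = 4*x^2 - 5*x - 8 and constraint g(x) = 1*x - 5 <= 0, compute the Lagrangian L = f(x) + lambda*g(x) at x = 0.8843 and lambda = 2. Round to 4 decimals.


Step 1: Evaluate f(x).
f(0.8843) = 4*0.8843^2 - 5*0.8843 - 8 = -9.2936
Step 2: Evaluate g(x).
g(0.8843) = 1*0.8843 - 5 = -4.1157
Step 3: Compute Lagrangian.
L = -9.2936 + 2*-4.1157 = -17.525


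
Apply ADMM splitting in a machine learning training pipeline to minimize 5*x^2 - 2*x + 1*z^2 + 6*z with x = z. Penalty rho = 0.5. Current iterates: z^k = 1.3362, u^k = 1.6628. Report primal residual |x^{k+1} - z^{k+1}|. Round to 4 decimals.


ADMM iteration with rho = 0.5, z^k = 1.3362, u^k = 1.6628
Step 1: x-update.
Minimize 5*x^2 - 2*x + (0.5/2)*(x - 1.3362 + 1.6628)^2
FOC: (2*5 + 0.5)*x = 2 + 0.5*(1.3362 - 1.6628)
x^{k+1} = 0.1749
Step 2: z-update.
Minimize 1*z^2 + 6*z + (0.5/2)*(0.1749 - z + 1.6628)^2
FOC: (2*1 + 0.5)*z = -6 + 0.5*(0.1749 + 1.6628)
z^{k+1} = -2.0325
Step 3: u-update.
u^{k+1} = 1.6628 + 0.1749 + 2.0325 = 3.8702
Step 4: Primal residual = |0.1749 + 2.0325| = 2.2074


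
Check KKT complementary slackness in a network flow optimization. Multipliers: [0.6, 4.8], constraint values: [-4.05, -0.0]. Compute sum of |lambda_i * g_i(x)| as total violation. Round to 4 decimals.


KKT complementary slackness check:
lambda_1 * g_1 = 0.6 * -4.05 = -2.43
lambda_2 * g_2 = 4.8 * -0.0 = -0.0
Total violation = 2.43 + 0.0 = 2.43


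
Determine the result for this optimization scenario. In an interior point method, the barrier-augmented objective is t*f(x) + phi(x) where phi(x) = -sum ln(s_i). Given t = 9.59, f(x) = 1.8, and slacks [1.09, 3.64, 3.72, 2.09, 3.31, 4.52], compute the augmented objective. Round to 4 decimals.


Step 1: Compute log-barrier.
ln values: [0.0862, 1.292, 1.3137, 0.7372, 1.1969, 1.5085]
phi = -(0.0862 + 1.292 + 1.3137 + 0.7372 + 1.1969 + 1.5085) = -6.1345
Step 2: Compute augmented objective.
t*f(x) = 9.59*1.8 = 17.262
Total = 17.262 - 6.1345 = 11.1275


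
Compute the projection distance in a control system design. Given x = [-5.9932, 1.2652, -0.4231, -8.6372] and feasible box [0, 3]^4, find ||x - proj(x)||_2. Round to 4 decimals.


Project each component onto [0, 3].
clip(-5.9932) = 0.0, clip(1.2652) = 1.2652, clip(-0.4231) = 0.0, clip(-8.6372) = 0.0
Projection = [0.0, 1.2652, 0.0, 0.0]
Squared diffs: [35.9184, 0.0, 0.179, 74.6012]
Distance = sqrt(110.6986) = 10.5213


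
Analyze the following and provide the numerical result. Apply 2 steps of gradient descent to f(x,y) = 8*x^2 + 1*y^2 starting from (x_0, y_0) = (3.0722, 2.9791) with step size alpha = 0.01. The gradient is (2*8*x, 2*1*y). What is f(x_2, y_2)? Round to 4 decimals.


Gradient descent on f(x,y) = 8*x^2 + 1*y^2.
Starting point: (3.0722, 2.9791), alpha = 0.01
Step 1: grad_x = 2*8*3.0722 = 49.1552, grad_y = 2*1*2.9791 = 5.9582
  x_1 = 3.0722 - 0.01*49.1552 = 2.5806
  y_1 = 2.9791 - 0.01*5.9582 = 2.9195
Step 2: grad_x = 2*8*2.5806 = 41.2904, grad_y = 2*1*2.9195 = 5.839
  x_2 = 2.5806 - 0.01*41.2904 = 2.1677
  y_2 = 2.9195 - 0.01*5.839 = 2.8611
f(2.1677, 2.8611) = 8*2.1677^2 + 1*2.8611^2 = 45.779


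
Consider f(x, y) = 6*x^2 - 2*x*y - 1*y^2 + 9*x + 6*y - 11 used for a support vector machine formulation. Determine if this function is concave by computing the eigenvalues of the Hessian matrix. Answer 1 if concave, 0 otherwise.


The Hessian of f(x,y) = 6*x^2 - 2*x*y - 1*y^2 + 9*x + 6*y - 11 is:
H = [[12, -2], [-2, -2]]
Trace = 12 - 2 = 10
Determinant = 12*-2 - (-2)^2 = -28
Discriminant = (10)^2 - 4*-28 = 212.0
Eigenvalues: lambda_1 = -2.2801, lambda_2 = 12.2801
The function is not concave.

0


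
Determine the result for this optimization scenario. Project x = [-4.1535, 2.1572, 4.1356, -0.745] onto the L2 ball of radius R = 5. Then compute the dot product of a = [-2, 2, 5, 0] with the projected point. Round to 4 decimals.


Step 1: Compute ||x|| (intermediates to 6 decimals).
||x|| = sqrt((-4.1535)^2 + 2.1572^2 + 4.1356^2 + (-0.745)^2) = 6.289935
Step 2: Project.
Since ||x|| > R, scale = R/||x|| = 5/6.289935 = 0.794921, proj(x) = scale * x
proj(x) = [-3.301704, 1.714804, 3.287475, -0.592216]
Step 3: Dot product.
a^T * proj(x) = -2*(-3.301704) + 2*1.714804 + 5*3.287475 + 0*(-0.592216) = 26.4704


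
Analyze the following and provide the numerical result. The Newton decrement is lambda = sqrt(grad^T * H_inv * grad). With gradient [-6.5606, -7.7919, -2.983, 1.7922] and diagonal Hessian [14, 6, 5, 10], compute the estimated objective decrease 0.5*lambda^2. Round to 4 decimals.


Step 1: H is diagonal, so H^(-1) * g = [-0.4686, -1.2987, -0.5966, 0.1792].
Step 2: g^T H^(-1) g = sum_i g_i^2 / H_ii
  = (-6.5606)^2/14 + (-7.7919)^2/6 + (-2.983)^2/5 + (1.7922)^2/10
  = 3.0744 + 10.119 + 1.7797 + 0.3212 = 15.2942
Step 3: Objective decrease = 0.5 * g^T H^(-1) g = 7.6471


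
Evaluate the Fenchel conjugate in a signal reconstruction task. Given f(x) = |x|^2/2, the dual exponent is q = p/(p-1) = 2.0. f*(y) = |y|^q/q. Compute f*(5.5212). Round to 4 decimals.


The conjugate exponent q satisfies 1/p + 1/q = 1.
p = 2, so q = 2/(2 - 1) = 2.0
|y|^q = 5.5212^2.0 = 30.4836
f*(5.5212) = 30.4836 / 2.0 = 15.2418


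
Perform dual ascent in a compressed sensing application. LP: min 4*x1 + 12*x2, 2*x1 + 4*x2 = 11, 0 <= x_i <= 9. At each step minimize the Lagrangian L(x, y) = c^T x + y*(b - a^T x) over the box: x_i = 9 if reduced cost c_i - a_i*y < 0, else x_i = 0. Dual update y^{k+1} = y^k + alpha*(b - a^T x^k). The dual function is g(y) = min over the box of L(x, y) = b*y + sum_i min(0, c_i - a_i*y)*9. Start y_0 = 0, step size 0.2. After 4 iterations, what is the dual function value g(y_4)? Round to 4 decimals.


Dual ascent for LP: min 4*x1 + 12*x2, 2*x1 + 4*x2 = 11, 0 <= x_i <= 9
Step 1: y^k = 0.0, reduced costs: (4.0, 12.0)
  x^k = (0.0, 0.0), subgradient = b - a^T x = 11.0
  y^{k+1} = 0.0 + 0.2*11.0 = 2.2
Step 2: y^k = 2.2, reduced costs: (-0.4, 3.2)
  x^k = (9.0, 0.0), subgradient = b - a^T x = -7.0
  y^{k+1} = 2.2 + 0.2*-7.0 = 0.8
Step 3: y^k = 0.8, reduced costs: (2.4, 8.8)
  x^k = (0.0, 0.0), subgradient = b - a^T x = 11.0
  y^{k+1} = 0.8 + 0.2*11.0 = 3.0
Step 4: y^k = 3.0, reduced costs: (-2.0, 0.0)
  x^k = (9.0, 0.0), subgradient = b - a^T x = -7.0
  y^{k+1} = 3.0 + 0.2*-7.0 = 1.6
Dual objective at y_4 = 1.6: reduced costs (0.8, 5.6), box minimizer x = (0.0, 0.0)
g(y_4) = b*y + (c1 - a1*y)*x1 + (c2 - a2*y)*x2 = 11*1.6 + 0.8*0.0 + 5.6*0.0 = 17.6 + 0.0 + 0.0 = 17.6


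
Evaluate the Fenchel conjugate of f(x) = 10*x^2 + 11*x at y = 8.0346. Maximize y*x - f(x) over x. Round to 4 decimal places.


f*(y) = sup_x {y*x - a*x^2 - b*x} = sup_x {(y-b)*x - a*x^2}
FOC: (y - b) - 2a*x = 0 => x* = (y - b)/(2a)
x* = (8.0346 - 11)/(2*10) = -0.1483
f*(8.0346) = (y-b)^2/(4a) = (8.0346 - 11)^2/(4*10)
= 8.7936/40 = 0.2198


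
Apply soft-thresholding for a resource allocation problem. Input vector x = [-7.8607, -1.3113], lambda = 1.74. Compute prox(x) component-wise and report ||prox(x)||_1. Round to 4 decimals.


Soft-thresholding with lambda = 1.74:
prox(-7.8607) = sign(-7.8607)*max(|-7.8607| - 1.74, 0) = -6.1207
prox(-1.3113) = sign(-1.3113)*max(|-1.3113| - 1.74, 0) = 0.0
prox(x) = [-6.1207, 0.0]
||prox(x)||_1 = 6.1207 + 0.0 = 6.1207


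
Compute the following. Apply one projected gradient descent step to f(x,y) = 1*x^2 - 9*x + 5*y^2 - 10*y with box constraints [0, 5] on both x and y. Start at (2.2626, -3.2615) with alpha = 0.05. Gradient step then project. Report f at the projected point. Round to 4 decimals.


Step 1: Compute gradient at (2.2626, -3.2615).
grad_x = 2*1*2.2626 - 9 = -4.4748
grad_y = 2*5*-3.2615 - 10 = -42.615
Step 2: Gradient step.
x_raw = 2.2626 - 0.05*-4.4748 = 2.4863
y_raw = -3.2615 - 0.05*-42.615 = -1.1308
Step 3: Project onto [0, 5].
x_proj = clip(2.4863) = 2.4863
y_proj = clip(-1.1308) = 0.0
Step 4: Evaluate f.
f(2.4863, 0.0) = -16.1952


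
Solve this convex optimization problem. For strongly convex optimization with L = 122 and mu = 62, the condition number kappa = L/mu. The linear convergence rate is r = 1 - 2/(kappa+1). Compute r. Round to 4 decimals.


Step 1: Compute the condition number.
kappa = L/mu = 122/62 = 1.9677
Step 2: Compute the convergence rate.
r = 1 - 2/(kappa + 1) = 1 - 2*mu/(L + mu) = (L - mu)/(L + mu) = 60/184 = 0.3261


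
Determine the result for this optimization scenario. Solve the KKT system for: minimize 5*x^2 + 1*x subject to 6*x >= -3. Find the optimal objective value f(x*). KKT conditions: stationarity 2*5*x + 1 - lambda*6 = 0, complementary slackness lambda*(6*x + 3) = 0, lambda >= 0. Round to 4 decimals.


Step 1: Try lambda = 0 (constraint inactive).
Stationarity: 2*5*x + 1 = 0
x* = -1/(2*5) = -0.1
Check constraint: 6*-0.1 = -0.6 >= -3 -- satisfied.
Step 2: Compute optimal value.
f(x*) = 5*(-0.1)^2 + 1*(-0.1) = -0.05


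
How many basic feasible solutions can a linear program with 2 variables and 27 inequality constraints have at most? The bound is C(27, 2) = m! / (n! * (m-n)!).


Each vertex corresponds to some choice of n active constraints out of m, so the number of vertices is at most C(m, n) = m! / (n!(m-n)!).
m = 27, n = 2
Numerator: 27 * 26
Denominator: 2! = 2
C(27, 2) = 351


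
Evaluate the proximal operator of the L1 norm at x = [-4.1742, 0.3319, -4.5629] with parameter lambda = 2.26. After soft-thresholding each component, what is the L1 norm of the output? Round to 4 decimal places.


Soft-thresholding with lambda = 2.26:
prox(-4.1742) = sign(-4.1742)*max(|-4.1742| - 2.26, 0) = -1.9142
prox(0.3319) = sign(0.3319)*max(|0.3319| - 2.26, 0) = 0.0
prox(-4.5629) = sign(-4.5629)*max(|-4.5629| - 2.26, 0) = -2.3029
prox(x) = [-1.9142, 0.0, -2.3029]
||prox(x)||_1 = 1.9142 + 0.0 + 2.3029 = 4.2171


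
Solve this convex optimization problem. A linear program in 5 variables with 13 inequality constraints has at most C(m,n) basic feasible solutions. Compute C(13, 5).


Each vertex corresponds to some choice of n active constraints out of m, so the number of vertices is at most C(m, n) = m! / (n!(m-n)!).
m = 13, n = 5
Numerator: 13 * 12 * 11 * 10 * 9
Denominator: 5! = 120
C(13, 5) = 1287


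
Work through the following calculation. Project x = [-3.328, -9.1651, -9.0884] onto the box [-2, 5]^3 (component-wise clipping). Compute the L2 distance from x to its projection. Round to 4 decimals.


Project each component onto [-2, 5].
clip(-3.328) = -2.0, clip(-9.1651) = -2.0, clip(-9.0884) = -2.0
Projection = [-2.0, -2.0, -2.0]
Squared diffs: [1.7636, 51.3387, 50.2454]
Distance = sqrt(103.3477) = 10.166


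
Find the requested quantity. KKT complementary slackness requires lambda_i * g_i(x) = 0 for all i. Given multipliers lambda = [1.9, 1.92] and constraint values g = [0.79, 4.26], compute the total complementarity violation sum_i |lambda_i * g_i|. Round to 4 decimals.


KKT complementary slackness check:
lambda_1 * g_1 = 1.9 * 0.79 = 1.501
lambda_2 * g_2 = 1.92 * 4.26 = 8.1792
Total violation = 1.501 + 8.1792 = 9.6802


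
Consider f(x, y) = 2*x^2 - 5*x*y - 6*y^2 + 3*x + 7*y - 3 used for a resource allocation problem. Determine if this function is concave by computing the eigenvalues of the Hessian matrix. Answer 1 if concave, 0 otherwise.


The Hessian of f(x,y) = 2*x^2 - 5*x*y - 6*y^2 + 3*x + 7*y - 3 is:
H = [[4, -5], [-5, -12]]
Trace = 4 - 12 = -8
Determinant = 4*-12 - (-5)^2 = -73
Discriminant = (-8)^2 - 4*-73 = 356.0
Eigenvalues: lambda_1 = -13.434, lambda_2 = 5.434
The function is not concave.

0


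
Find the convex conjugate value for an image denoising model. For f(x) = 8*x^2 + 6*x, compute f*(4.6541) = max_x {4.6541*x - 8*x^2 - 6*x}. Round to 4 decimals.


f*(y) = sup_x {y*x - a*x^2 - b*x} = sup_x {(y-b)*x - a*x^2}
FOC: (y - b) - 2a*x = 0 => x* = (y - b)/(2a)
x* = (4.6541 - 6)/(2*8) = -0.0841
f*(4.6541) = (y-b)^2/(4a) = (4.6541 - 6)^2/(4*8)
= 1.8114/32 = 0.0566


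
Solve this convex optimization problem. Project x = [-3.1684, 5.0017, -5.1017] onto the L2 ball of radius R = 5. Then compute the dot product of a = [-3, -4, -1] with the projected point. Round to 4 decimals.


Step 1: Compute ||x|| (intermediates to 6 decimals).
||x|| = sqrt((-3.1684)^2 + 5.0017^2 + (-5.1017)^2) = 7.815568
Step 2: Project.
Since ||x|| > R, scale = R/||x|| = 5/7.815568 = 0.639749, proj(x) = scale * x
proj(x) = [-2.026981, 3.199833, -3.263807]
Step 3: Dot product.
a^T * proj(x) = -3*(-2.026981) - 4*3.199833 - 1*(-3.263807) = -3.4546


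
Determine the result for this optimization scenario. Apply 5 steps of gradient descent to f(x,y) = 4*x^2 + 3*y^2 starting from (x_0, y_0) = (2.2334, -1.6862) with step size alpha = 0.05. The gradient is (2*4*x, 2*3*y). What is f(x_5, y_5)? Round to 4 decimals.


Gradient descent on f(x,y) = 4*x^2 + 3*y^2.
Starting point: (2.2334, -1.6862), alpha = 0.05
Step 1: grad_x = 2*4*2.2334 = 17.8672, grad_y = 2*3*-1.6862 = -10.1172
  x_1 = 2.2334 - 0.05*17.8672 = 1.34
  y_1 = -1.6862 - 0.05*-10.1172 = -1.1803
Step 2: grad_x = 2*4*1.34 = 10.7203, grad_y = 2*3*-1.1803 = -7.082
  x_2 = 1.34 - 0.05*10.7203 = 0.804
  y_2 = -1.1803 - 0.05*-7.082 = -0.8262
Step 3: grad_x = 2*4*0.804 = 6.4322, grad_y = 2*3*-0.8262 = -4.9574
  x_3 = 0.804 - 0.05*6.4322 = 0.4824
  y_3 = -0.8262 - 0.05*-4.9574 = -0.5784
Step 4: grad_x = 2*4*0.4824 = 3.8593, grad_y = 2*3*-0.5784 = -3.4702
  x_4 = 0.4824 - 0.05*3.8593 = 0.2894
  y_4 = -0.5784 - 0.05*-3.4702 = -0.4049
Step 5: grad_x = 2*4*0.2894 = 2.3156, grad_y = 2*3*-0.4049 = -2.4291
  x_5 = 0.2894 - 0.05*2.3156 = 0.1737
  y_5 = -0.4049 - 0.05*-2.4291 = -0.2834
f(0.1737, -0.2834) = 4*0.1737^2 + 3*(-0.2834)^2 = 0.3616


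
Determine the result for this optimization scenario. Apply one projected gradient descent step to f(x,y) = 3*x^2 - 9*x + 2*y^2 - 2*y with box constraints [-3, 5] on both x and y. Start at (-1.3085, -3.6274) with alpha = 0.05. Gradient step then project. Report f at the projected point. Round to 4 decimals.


Step 1: Compute gradient at (-1.3085, -3.6274).
grad_x = 2*3*-1.3085 - 9 = -16.851
grad_y = 2*2*-3.6274 - 2 = -16.5096
Step 2: Gradient step.
x_raw = -1.3085 - 0.05*-16.851 = -0.466
y_raw = -3.6274 - 0.05*-16.5096 = -2.8019
Step 3: Project onto [-3, 5].
x_proj = clip(-0.466) = -0.466
y_proj = clip(-2.8019) = -2.8019
Step 4: Evaluate f.
f(-0.466, -2.8019) = 26.1502


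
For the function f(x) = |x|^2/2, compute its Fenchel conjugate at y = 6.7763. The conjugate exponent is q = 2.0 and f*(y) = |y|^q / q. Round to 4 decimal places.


The conjugate exponent q satisfies 1/p + 1/q = 1.
p = 2, so q = 2/(2 - 1) = 2.0
|y|^q = 6.7763^2.0 = 45.9182
f*(6.7763) = 45.9182 / 2.0 = 22.9591


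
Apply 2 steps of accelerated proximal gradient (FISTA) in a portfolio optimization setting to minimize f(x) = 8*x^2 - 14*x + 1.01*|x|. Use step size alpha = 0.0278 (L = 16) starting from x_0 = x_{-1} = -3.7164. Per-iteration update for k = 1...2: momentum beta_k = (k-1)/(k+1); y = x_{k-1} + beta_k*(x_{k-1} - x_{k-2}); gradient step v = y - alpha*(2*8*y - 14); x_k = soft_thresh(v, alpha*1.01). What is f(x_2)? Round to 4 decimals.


FISTA on f(x) = 8*x^2 - 14*x + 1.01*|x|
L = 16, alpha = 0.0278
Iteration 1: beta = 0.0, y = -3.7164 + 0.0*(-3.7164 + 3.7164) = -3.7164
  grad(y) = -73.4624, v = y - alpha*grad = -1.6741
  prox(v) = soft_thresh(-1.6741, 0.0281) = -1.6461
Iteration 2: beta = 0.3333, y = -1.6461 + 0.3333*(-1.6461 + 3.7164) = -0.956
  grad(y) = -29.2953, v = y - alpha*grad = -0.1415
  prox(v) = soft_thresh(-0.1415, 0.0281) = -0.1135
f(x_2) = 8*(-0.1135)^2 - 14*(-0.1135) + 1.01*|-0.1135| = 1.8062


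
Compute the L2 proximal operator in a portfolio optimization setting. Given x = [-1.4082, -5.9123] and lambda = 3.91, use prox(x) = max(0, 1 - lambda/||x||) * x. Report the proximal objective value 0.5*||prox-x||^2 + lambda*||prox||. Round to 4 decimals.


Step 1: Compute ||x||.
||x|| = 6.0777
Step 2: Compute scaling factor.
scale = max(0, 1 - 3.91/6.0777) = 0.3567
Step 3: prox(x) = [-0.5023, -2.1087]
||prox(x)|| = 2.1677
Step 4: Proximal objective.
0.5*||prox-x||^2 = 7.6441
lambda*||prox|| = 8.4757
Total = 16.1197


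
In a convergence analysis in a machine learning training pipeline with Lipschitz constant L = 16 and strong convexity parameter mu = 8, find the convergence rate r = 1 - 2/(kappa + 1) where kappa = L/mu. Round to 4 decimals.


Step 1: Compute the condition number.
kappa = L/mu = 16/8 = 2.0
Step 2: Compute the convergence rate.
r = 1 - 2/(kappa + 1) = 1 - 2*mu/(L + mu) = (L - mu)/(L + mu) = 8/24 = 0.3333


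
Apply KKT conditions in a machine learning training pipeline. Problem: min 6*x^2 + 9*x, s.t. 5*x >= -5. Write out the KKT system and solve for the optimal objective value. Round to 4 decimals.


Step 1: Try lambda = 0 (constraint inactive).
Stationarity: 2*6*x + 9 = 0
x* = -9/(2*6) = -0.75
Check constraint: 5*-0.75 = -3.75 >= -5 -- satisfied.
Step 2: Compute optimal value.
f(x*) = 6*(-0.75)^2 + 9*(-0.75) = -3.375


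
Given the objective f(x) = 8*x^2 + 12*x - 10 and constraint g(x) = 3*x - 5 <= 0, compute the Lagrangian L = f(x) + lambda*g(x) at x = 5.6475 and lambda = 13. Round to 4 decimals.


Step 1: Evaluate f(x).
f(5.6475) = 8*5.6475^2 + 12*5.6475 - 10 = 312.9241
Step 2: Evaluate g(x).
g(5.6475) = 3*5.6475 - 5 = 11.9425
Step 3: Compute Lagrangian.
L = 312.9241 + 13*11.9425 = 468.1766


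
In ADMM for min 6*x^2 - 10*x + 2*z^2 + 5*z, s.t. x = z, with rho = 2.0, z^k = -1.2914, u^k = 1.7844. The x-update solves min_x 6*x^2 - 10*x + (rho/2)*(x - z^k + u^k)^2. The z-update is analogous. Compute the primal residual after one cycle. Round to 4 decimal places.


ADMM iteration with rho = 2.0, z^k = -1.2914, u^k = 1.7844
Step 1: x-update.
Minimize 6*x^2 - 10*x + (2.0/2)*(x + 1.2914 + 1.7844)^2
FOC: (2*6 + 2.0)*x = 10 + 2.0*(-1.2914 - 1.7844)
x^{k+1} = 0.2749
Step 2: z-update.
Minimize 2*z^2 + 5*z + (2.0/2)*(0.2749 - z + 1.7844)^2
FOC: (2*2 + 2.0)*z = -5 + 2.0*(0.2749 + 1.7844)
z^{k+1} = -0.1469
Step 3: u-update.
u^{k+1} = 1.7844 + 0.2749 + 0.1469 = 2.2062
Step 4: Primal residual = |0.2749 + 0.1469| = 0.4218


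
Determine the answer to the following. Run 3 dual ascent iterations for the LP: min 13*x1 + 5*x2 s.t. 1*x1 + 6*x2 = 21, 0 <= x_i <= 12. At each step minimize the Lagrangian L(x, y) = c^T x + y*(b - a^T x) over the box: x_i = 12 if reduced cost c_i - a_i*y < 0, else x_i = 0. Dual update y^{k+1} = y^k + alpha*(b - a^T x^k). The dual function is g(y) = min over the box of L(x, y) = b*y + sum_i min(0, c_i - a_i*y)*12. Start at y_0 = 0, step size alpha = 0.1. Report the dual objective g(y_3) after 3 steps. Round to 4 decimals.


Dual ascent for LP: min 13*x1 + 5*x2, 1*x1 + 6*x2 = 21, 0 <= x_i <= 12
Step 1: y^k = 0.0, reduced costs: (13.0, 5.0)
  x^k = (0.0, 0.0), subgradient = b - a^T x = 21.0
  y^{k+1} = 0.0 + 0.1*21.0 = 2.1
Step 2: y^k = 2.1, reduced costs: (10.9, -7.6)
  x^k = (0.0, 12.0), subgradient = b - a^T x = -51.0
  y^{k+1} = 2.1 + 0.1*-51.0 = -3.0
Step 3: y^k = -3.0, reduced costs: (16.0, 23.0)
  x^k = (0.0, 0.0), subgradient = b - a^T x = 21.0
  y^{k+1} = -3.0 + 0.1*21.0 = -0.9
Dual objective at y_3 = -0.9: reduced costs (13.9, 10.4), box minimizer x = (0.0, 0.0)
g(y_3) = b*y + (c1 - a1*y)*x1 + (c2 - a2*y)*x2 = 21*(-0.9) + 13.9*0.0 + 10.4*0.0 = -18.9 + 0.0 + 0.0 = -18.9


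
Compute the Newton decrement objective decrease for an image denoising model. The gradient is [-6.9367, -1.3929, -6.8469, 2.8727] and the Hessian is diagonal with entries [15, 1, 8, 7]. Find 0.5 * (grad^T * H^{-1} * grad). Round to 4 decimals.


Step 1: H is diagonal, so H^(-1) * g = [-0.4624, -1.3929, -0.8559, 0.4104].
Step 2: g^T H^(-1) g = sum_i g_i^2 / H_ii
  = (-6.9367)^2/15 + (-1.3929)^2/1 + (-6.8469)^2/8 + (2.8727)^2/7
  = 3.2079 + 1.9402 + 5.86 + 1.1789 = 12.1869
Step 3: Objective decrease = 0.5 * g^T H^(-1) g = 6.0935


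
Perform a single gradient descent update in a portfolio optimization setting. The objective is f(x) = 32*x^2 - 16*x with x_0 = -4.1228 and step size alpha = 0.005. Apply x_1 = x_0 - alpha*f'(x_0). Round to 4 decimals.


We compute the gradient at x_0 and apply the update.
f'(x) = 64*x - 16
f'(-4.1228) = 64*-4.1228 - 16 = -279.8592
x_1 = -4.1228 - 0.005*-279.8592 = -2.7235


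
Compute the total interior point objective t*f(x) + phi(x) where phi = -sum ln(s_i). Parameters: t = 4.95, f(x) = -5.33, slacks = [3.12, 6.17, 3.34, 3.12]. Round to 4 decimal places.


Step 1: Compute log-barrier.
ln values: [1.1378, 1.8197, 1.206, 1.1378]
phi = -(1.1378 + 1.8197 + 1.206 + 1.1378) = -5.3013
Step 2: Compute augmented objective.
t*f(x) = 4.95*-5.33 = -26.3835
Total = -26.3835 - 5.3013 = -31.6848


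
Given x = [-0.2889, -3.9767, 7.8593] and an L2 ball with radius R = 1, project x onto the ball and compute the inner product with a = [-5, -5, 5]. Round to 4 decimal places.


Step 1: Compute ||x|| (intermediates to 6 decimals).
||x|| = sqrt((-0.2889)^2 + (-3.9767)^2 + 7.8593^2) = 8.812843
Step 2: Project.
Since ||x|| > R, scale = R/||x|| = 1/8.812843 = 0.113471, proj(x) = scale * x
proj(x) = [-0.032782, -0.45124, 0.891803]
Step 3: Dot product.
a^T * proj(x) = -5*(-0.032782) - 5*(-0.45124) + 5*0.891803 = 6.8791


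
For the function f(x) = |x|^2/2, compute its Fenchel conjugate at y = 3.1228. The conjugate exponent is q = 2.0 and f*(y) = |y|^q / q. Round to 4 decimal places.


The conjugate exponent q satisfies 1/p + 1/q = 1.
p = 2, so q = 2/(2 - 1) = 2.0
|y|^q = 3.1228^2.0 = 9.7519
f*(3.1228) = 9.7519 / 2.0 = 4.8759


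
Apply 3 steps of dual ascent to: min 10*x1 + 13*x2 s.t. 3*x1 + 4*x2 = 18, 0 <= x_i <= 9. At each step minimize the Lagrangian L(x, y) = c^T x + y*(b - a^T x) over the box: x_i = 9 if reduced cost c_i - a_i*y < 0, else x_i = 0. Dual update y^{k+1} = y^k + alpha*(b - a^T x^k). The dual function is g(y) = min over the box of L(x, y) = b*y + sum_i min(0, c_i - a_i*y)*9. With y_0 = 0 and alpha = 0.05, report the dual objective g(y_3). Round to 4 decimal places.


Dual ascent for LP: min 10*x1 + 13*x2, 3*x1 + 4*x2 = 18, 0 <= x_i <= 9
Step 1: y^k = 0.0, reduced costs: (10.0, 13.0)
  x^k = (0.0, 0.0), subgradient = b - a^T x = 18.0
  y^{k+1} = 0.0 + 0.05*18.0 = 0.9
Step 2: y^k = 0.9, reduced costs: (7.3, 9.4)
  x^k = (0.0, 0.0), subgradient = b - a^T x = 18.0
  y^{k+1} = 0.9 + 0.05*18.0 = 1.8
Step 3: y^k = 1.8, reduced costs: (4.6, 5.8)
  x^k = (0.0, 0.0), subgradient = b - a^T x = 18.0
  y^{k+1} = 1.8 + 0.05*18.0 = 2.7
Dual objective at y_3 = 2.7: reduced costs (1.9, 2.2), box minimizer x = (0.0, 0.0)
g(y_3) = b*y + (c1 - a1*y)*x1 + (c2 - a2*y)*x2 = 18*2.7 + 1.9*0.0 + 2.2*0.0 = 48.6 + 0.0 + 0.0 = 48.6


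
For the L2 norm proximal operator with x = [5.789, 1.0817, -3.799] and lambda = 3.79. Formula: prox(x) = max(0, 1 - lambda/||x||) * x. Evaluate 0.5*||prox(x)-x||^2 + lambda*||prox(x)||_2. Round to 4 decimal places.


Step 1: Compute ||x||.
||x|| = 7.0082
Step 2: Compute scaling factor.
scale = max(0, 1 - 3.79/7.0082) = 0.4592
Step 3: prox(x) = [2.6583, 0.4967, -1.7445]
||prox(x)|| = 3.2182
Step 4: Proximal objective.
0.5*||prox-x||^2 = 7.1821
lambda*||prox|| = 12.197
Total = 19.3791


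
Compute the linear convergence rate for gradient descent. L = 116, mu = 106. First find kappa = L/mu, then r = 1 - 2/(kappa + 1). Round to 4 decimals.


Step 1: Compute the condition number.
kappa = L/mu = 116/106 = 1.0943
Step 2: Compute the convergence rate.
r = 1 - 2/(kappa + 1) = 1 - 2*mu/(L + mu) = (L - mu)/(L + mu) = 10/222 = 0.045


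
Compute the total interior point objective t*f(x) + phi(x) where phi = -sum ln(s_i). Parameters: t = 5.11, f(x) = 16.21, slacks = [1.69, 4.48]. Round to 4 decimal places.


Step 1: Compute log-barrier.
ln values: [0.5247, 1.4996]
phi = -(0.5247 + 1.4996) = -2.0244
Step 2: Compute augmented objective.
t*f(x) = 5.11*16.21 = 82.8331
Total = 82.8331 - 2.0244 = 80.8087


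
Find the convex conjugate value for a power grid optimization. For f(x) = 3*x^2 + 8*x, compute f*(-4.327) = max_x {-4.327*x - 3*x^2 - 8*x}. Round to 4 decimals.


f*(y) = sup_x {y*x - a*x^2 - b*x} = sup_x {(y-b)*x - a*x^2}
FOC: (y - b) - 2a*x = 0 => x* = (y - b)/(2a)
x* = (-4.327 - 8)/(2*3) = -2.0545
f*(-4.327) = (y-b)^2/(4a) = (-4.327 - 8)^2/(4*3)
= 151.9549/12 = 12.6629


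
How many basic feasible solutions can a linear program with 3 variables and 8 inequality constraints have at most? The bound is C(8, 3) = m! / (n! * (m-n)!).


Each vertex corresponds to some choice of n active constraints out of m, so the number of vertices is at most C(m, n) = m! / (n!(m-n)!).
m = 8, n = 3
Numerator: 8 * 7 * 6
Denominator: 3! = 6
C(8, 3) = 56


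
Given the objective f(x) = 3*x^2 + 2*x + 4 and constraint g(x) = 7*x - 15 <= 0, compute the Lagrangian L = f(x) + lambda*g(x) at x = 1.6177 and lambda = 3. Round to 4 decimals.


Step 1: Evaluate f(x).
f(1.6177) = 3*1.6177^2 + 2*1.6177 + 4 = 15.0863
Step 2: Evaluate g(x).
g(1.6177) = 7*1.6177 - 15 = -3.6761
Step 3: Compute Lagrangian.
L = 15.0863 + 3*-3.6761 = 4.058


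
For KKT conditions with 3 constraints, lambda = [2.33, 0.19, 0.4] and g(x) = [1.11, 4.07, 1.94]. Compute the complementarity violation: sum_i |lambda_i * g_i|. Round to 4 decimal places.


KKT complementary slackness check:
lambda_1 * g_1 = 2.33 * 1.11 = 2.5863
lambda_2 * g_2 = 0.19 * 4.07 = 0.7733
lambda_3 * g_3 = 0.4 * 1.94 = 0.776
Total violation = 2.5863 + 0.7733 + 0.776 = 4.1356


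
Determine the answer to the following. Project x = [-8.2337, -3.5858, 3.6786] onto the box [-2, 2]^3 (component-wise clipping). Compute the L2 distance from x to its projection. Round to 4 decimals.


Project each component onto [-2, 2].
clip(-8.2337) = -2.0, clip(-3.5858) = -2.0, clip(3.6786) = 2.0
Projection = [-2.0, -2.0, 2.0]
Squared diffs: [38.859, 2.5148, 2.8177]
Distance = sqrt(44.1915) = 6.6477


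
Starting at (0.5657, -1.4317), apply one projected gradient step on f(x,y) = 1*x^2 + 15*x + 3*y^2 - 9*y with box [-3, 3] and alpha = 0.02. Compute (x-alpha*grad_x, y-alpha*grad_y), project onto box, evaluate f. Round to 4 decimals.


Step 1: Compute gradient at (0.5657, -1.4317).
grad_x = 2*1*0.5657 + 15 = 16.1314
grad_y = 2*3*-1.4317 - 9 = -17.5902
Step 2: Gradient step.
x_raw = 0.5657 - 0.02*16.1314 = 0.2431
y_raw = -1.4317 - 0.02*-17.5902 = -1.0799
Step 3: Project onto [-3, 3].
x_proj = clip(0.2431) = 0.2431
y_proj = clip(-1.0799) = -1.0799
Step 4: Evaluate f.
f(0.2431, -1.0799) = 16.9228


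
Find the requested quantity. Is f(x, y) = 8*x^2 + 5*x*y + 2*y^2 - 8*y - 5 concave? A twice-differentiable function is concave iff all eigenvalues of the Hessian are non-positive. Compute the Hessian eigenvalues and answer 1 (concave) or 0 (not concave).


The Hessian of f(x,y) = 8*x^2 + 5*x*y + 2*y^2 - 8*y - 5 is:
H = [[16, 5], [5, 4]]
Trace = 16 + 4 = 20
Determinant = 16*4 - (5)^2 = 39
Discriminant = (20)^2 - 4*39 = 244.0
Eigenvalues: lambda_1 = 2.1898, lambda_2 = 17.8102
The function is not concave.

0


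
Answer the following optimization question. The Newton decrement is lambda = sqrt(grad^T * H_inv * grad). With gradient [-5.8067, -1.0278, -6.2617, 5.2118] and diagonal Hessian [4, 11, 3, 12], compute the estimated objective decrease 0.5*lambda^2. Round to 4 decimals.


Step 1: H is diagonal, so H^(-1) * g = [-1.4517, -0.0934, -2.0872, 0.4343].
Step 2: g^T H^(-1) g = sum_i g_i^2 / H_ii
  = (-5.8067)^2/4 + (-1.0278)^2/11 + (-6.2617)^2/3 + (5.2118)^2/12
  = 8.4294 + 0.096 + 13.0696 + 2.2636 = 23.8587
Step 3: Objective decrease = 0.5 * g^T H^(-1) g = 11.9293


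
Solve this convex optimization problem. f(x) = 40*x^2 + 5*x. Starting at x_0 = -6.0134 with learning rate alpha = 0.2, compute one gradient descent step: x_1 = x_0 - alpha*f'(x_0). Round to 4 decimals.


We compute the gradient at x_0 and apply the update.
f'(x) = 80*x + 5
f'(-6.0134) = 80*-6.0134 + 5 = -476.072
x_1 = -6.0134 - 0.2*-476.072 = 89.201


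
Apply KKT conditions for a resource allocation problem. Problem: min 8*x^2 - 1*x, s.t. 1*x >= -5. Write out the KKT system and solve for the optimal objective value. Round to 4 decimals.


Step 1: Try lambda = 0 (constraint inactive).
Stationarity: 2*8*x - 1 = 0
x* = 1/(2*8) = 0.0625
Check constraint: 1*0.0625 = 0.0625 >= -5 -- satisfied.
Step 2: Compute optimal value.
f(x*) = 8*0.0625^2 - 1*0.0625 = -0.0313


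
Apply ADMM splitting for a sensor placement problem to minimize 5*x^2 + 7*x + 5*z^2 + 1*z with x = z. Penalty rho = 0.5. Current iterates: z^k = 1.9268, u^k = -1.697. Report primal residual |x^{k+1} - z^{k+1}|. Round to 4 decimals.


ADMM iteration with rho = 0.5, z^k = 1.9268, u^k = -1.697
Step 1: x-update.
Minimize 5*x^2 + 7*x + (0.5/2)*(x - 1.9268 - 1.697)^2
FOC: (2*5 + 0.5)*x = -7 + 0.5*(1.9268 + 1.697)
x^{k+1} = -0.4941
Step 2: z-update.
Minimize 5*z^2 + 1*z + (0.5/2)*(-0.4941 - z - 1.697)^2
FOC: (2*5 + 0.5)*z = -1 + 0.5*(-0.4941 - 1.697)
z^{k+1} = -0.1996
Step 3: u-update.
u^{k+1} = -1.697 - 0.4941 + 0.1996 = -1.9915
Step 4: Primal residual = |-0.4941 + 0.1996| = 0.2945


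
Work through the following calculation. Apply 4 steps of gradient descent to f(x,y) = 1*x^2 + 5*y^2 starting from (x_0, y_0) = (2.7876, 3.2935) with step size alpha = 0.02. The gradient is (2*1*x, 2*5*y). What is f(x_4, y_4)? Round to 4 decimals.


Gradient descent on f(x,y) = 1*x^2 + 5*y^2.
Starting point: (2.7876, 3.2935), alpha = 0.02
Step 1: grad_x = 2*1*2.7876 = 5.5752, grad_y = 2*5*3.2935 = 32.935
  x_1 = 2.7876 - 0.02*5.5752 = 2.6761
  y_1 = 3.2935 - 0.02*32.935 = 2.6348
Step 2: grad_x = 2*1*2.6761 = 5.3522, grad_y = 2*5*2.6348 = 26.348
  x_2 = 2.6761 - 0.02*5.3522 = 2.5691
  y_2 = 2.6348 - 0.02*26.348 = 2.1078
Step 3: grad_x = 2*1*2.5691 = 5.1381, grad_y = 2*5*2.1078 = 21.0784
  x_3 = 2.5691 - 0.02*5.1381 = 2.4663
  y_3 = 2.1078 - 0.02*21.0784 = 1.6863
Step 4: grad_x = 2*1*2.4663 = 4.9326, grad_y = 2*5*1.6863 = 16.8627
  x_4 = 2.4663 - 0.02*4.9326 = 2.3676
  y_4 = 1.6863 - 0.02*16.8627 = 1.349
f(2.3676, 1.349) = 1*2.3676^2 + 5*1.349^2 = 14.705


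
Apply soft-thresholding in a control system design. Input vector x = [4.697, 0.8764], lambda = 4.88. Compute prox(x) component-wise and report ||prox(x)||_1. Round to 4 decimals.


Soft-thresholding with lambda = 4.88:
prox(4.697) = sign(4.697)*max(|4.697| - 4.88, 0) = 0.0
prox(0.8764) = sign(0.8764)*max(|0.8764| - 4.88, 0) = 0.0
prox(x) = [0.0, 0.0]
||prox(x)||_1 = 0.0 + 0.0 = 0.0


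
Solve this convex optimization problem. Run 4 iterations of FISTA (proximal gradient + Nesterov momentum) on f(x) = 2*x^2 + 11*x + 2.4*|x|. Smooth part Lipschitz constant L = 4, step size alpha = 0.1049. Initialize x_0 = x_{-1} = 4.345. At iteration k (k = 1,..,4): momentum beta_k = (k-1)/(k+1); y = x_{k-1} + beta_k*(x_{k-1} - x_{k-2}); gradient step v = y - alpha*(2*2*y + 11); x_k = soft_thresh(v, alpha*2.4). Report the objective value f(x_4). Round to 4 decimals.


FISTA on f(x) = 2*x^2 + 11*x + 2.4*|x|
L = 4, alpha = 0.1049
Iteration 1: beta = 0.0, y = 4.345 + 0.0*(4.345 - 4.345) = 4.345
  grad(y) = 28.38, v = y - alpha*grad = 1.3679
  prox(v) = soft_thresh(1.3679, 0.2518) = 1.1162
Iteration 2: beta = 0.3333, y = 1.1162 + 0.3333*(1.1162 - 4.345) = 0.0399
  grad(y) = 11.1596, v = y - alpha*grad = -1.1307
  prox(v) = soft_thresh(-1.1307, 0.2518) = -0.879
Iteration 3: beta = 0.5, y = -0.879 + 0.5*(-0.879 - 1.1162) = -1.8766
  grad(y) = 3.4938, v = y - alpha*grad = -2.2431
  prox(v) = soft_thresh(-2.2431, 0.2518) = -1.9913
Iteration 4: beta = 0.6, y = -1.9913 + 0.6*(-1.9913 + 0.879) = -2.6587
  grad(y) = 0.3653, v = y - alpha*grad = -2.697
  prox(v) = soft_thresh(-2.697, 0.2518) = -2.4452
f(x_4) = 2*(-2.4452)^2 + 11*(-2.4452) + 2.4*|-2.4452| = -9.0707


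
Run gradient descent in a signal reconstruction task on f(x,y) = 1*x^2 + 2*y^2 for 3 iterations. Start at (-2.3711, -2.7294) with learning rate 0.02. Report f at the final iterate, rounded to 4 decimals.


Gradient descent on f(x,y) = 1*x^2 + 2*y^2.
Starting point: (-2.3711, -2.7294), alpha = 0.02
Step 1: grad_x = 2*1*-2.3711 = -4.7422, grad_y = 2*2*-2.7294 = -10.9176
  x_1 = -2.3711 - 0.02*-4.7422 = -2.2763
  y_1 = -2.7294 - 0.02*-10.9176 = -2.511
Step 2: grad_x = 2*1*-2.2763 = -4.5525, grad_y = 2*2*-2.511 = -10.0442
  x_2 = -2.2763 - 0.02*-4.5525 = -2.1852
  y_2 = -2.511 - 0.02*-10.0442 = -2.3102
Step 3: grad_x = 2*1*-2.1852 = -4.3704, grad_y = 2*2*-2.3102 = -9.2407
  x_3 = -2.1852 - 0.02*-4.3704 = -2.0978
  y_3 = -2.3102 - 0.02*-9.2407 = -2.1254
f(-2.0978, -2.1254) = 1*(-2.0978)^2 + 2*(-2.1254)^2 = 13.435
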